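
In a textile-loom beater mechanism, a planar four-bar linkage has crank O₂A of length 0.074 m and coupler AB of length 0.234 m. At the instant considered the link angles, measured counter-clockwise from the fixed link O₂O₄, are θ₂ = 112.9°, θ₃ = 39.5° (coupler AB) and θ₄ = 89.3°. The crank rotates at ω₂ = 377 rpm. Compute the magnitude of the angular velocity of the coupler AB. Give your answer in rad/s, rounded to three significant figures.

6.54

ω₂ = 39.48 rad/s (from 377 rpm).
Differentiating the loop-closure r₂e^{iθ₂}+r₃e^{iθ₃}=r₁+r₄e^{iθ₄} gives r₂ω₂e^{iθ₂}+r₃ω₃e^{iθ₃}=r₄ω₄e^{iθ₄}.
Eliminating the other unknown: ω₃ = r₂ω₂ sin(θ₄−θ₂) / [r₃ sin(θ₃−θ₄)].
Numerator sine = -0.40035; denominator sine = -0.76380.
Result = 0.074·39.48·(-0.40035) / (0.234·(-0.76380)) = +6.5441 rad/s; magnitude 6.5441 rad/s.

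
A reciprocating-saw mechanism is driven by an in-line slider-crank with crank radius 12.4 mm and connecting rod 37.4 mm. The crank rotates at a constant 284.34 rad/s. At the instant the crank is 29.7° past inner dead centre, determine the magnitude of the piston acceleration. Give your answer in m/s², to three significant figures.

ω = 284.3 rad/s
x(θ) = r cosθ + √(L² − r² sin²θ); with ω constant, a = ω²·d²x/dθ².
d²x/dθ² = −r cosθ − r²(cos2θ)/√u − r⁴ sin²2θ/(4u^{3/2}),  u = L² − r² sin²θ = 0.00136102 m².
Substituting r = 0.0124 m, L = 0.0374 m, θ = 29.7°: d²x/dθ² = -0.01298 m.
a = ω²·d²x/dθ² = (284.3)²·(-0.01298) = -1049.4 m/s²;  |a| = 1049.4 m/s².

1050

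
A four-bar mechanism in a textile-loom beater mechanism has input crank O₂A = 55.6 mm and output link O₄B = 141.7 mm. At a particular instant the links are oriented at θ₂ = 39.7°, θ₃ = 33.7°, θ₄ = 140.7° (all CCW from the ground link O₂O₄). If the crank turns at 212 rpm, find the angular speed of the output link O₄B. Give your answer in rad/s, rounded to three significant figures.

0.952

ω₂ = 22.2 rad/s (from 212 rpm).
Differentiating the loop-closure r₂e^{iθ₂}+r₃e^{iθ₃}=r₁+r₄e^{iθ₄} gives r₂ω₂e^{iθ₂}+r₃ω₃e^{iθ₃}=r₄ω₄e^{iθ₄}.
Eliminating the other unknown: ω₄ = r₂ω₂ sin(θ₂−θ₃) / [r₄ sin(θ₄−θ₃)].
Numerator sine = +0.10453; denominator sine = +0.95630.
Result = 0.0556·22.2·(+0.10453) / (0.1417·(+0.95630)) = +0.95216 rad/s; magnitude 0.95216 rad/s.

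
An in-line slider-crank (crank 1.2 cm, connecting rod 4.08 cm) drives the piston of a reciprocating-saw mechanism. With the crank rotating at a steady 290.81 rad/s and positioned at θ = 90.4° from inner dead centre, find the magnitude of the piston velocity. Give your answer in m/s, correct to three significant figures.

3.48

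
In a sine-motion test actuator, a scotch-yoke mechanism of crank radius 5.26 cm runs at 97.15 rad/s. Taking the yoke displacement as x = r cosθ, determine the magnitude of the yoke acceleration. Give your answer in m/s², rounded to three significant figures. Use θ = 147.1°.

417

ω = 97.15 rad/s
x = r cosθ ⇒ ẍ = −rω² cosθ (ω constant).
|a| = rω²|cosθ| = 0.0526·(97.15)²·|cos 147.1°| = 416.83 m/s².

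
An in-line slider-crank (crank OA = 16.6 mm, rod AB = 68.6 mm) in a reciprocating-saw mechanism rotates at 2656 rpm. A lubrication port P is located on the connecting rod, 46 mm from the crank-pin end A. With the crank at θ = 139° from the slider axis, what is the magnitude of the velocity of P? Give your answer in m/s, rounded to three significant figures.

ω = 278.1 rad/s.  Crank-pin speed |V_A| = rω = 4.6171 m/s, perpendicular to OA.
Rod angle: sinφ = −(r/L) sinθ ⇒ φ = -9.135°; ω_rod = −rω cosθ/√(L²−r²sin²θ) = +51.447 rad/s.
V_P = V_A + ω_rod × AP, with AP = 0.046 m along the rod.
Components: V_Px = −rω sinθ − a·ω_rod·sinφ = -2.6534 m/s;  V_Py = rω cosθ + a·ω_rod·cosφ = -1.148 m/s.
|V_P| = √(V_Px² + V_Py²) = 2.891 m/s.

2.89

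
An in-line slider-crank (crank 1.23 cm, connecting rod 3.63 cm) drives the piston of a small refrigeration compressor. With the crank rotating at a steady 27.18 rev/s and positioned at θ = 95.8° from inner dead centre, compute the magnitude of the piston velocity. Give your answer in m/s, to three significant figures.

ω = 2π·27.2 = 170.8 rad/s
For an in-line slider-crank, x = r cosθ + √(L² − r² sin²θ), so v = −rω sinθ·[1 + r cosθ/√(L² − r² sin²θ)].
With r = 0.0123 m, L = 0.0363 m, θ = 95.8°: √(L² − r² sin²θ) = 0.034175 m.
v = −0.0123·170.8·0.99488·[1 + 0.0123·-0.10106/0.034175] = -2.0138 m/s.
|v| = 2.0138 m/s.

2.01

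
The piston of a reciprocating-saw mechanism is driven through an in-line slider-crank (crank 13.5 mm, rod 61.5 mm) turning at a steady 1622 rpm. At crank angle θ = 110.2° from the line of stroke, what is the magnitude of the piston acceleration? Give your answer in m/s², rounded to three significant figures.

201

ω = 2π·1622/60 = 169.9 rad/s
x(θ) = r cosθ + √(L² − r² sin²θ); with ω constant, a = ω²·d²x/dθ².
d²x/dθ² = −r cosθ − r²(cos2θ)/√u − r⁴ sin²2θ/(4u^{3/2}),  u = L² − r² sin²θ = 0.00362173 m².
Substituting r = 0.0135 m, L = 0.0615 m, θ = 110.2°: d²x/dθ² = +0.0069517 m.
a = ω²·d²x/dθ² = (169.9)²·(+0.0069517) = +200.56 m/s²;  |a| = 200.56 m/s².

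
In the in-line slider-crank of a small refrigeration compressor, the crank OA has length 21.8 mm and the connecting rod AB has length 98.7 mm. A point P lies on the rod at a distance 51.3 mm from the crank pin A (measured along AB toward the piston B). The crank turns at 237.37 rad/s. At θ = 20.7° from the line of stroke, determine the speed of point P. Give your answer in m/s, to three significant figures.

3.08

ω = 237.4 rad/s.  Crank-pin speed |V_A| = rω = 5.1747 m/s, perpendicular to OA.
Rod angle: sinφ = −(r/L) sinθ ⇒ φ = -4.478°; ω_rod = −rω cosθ/√(L²−r²sin²θ) = -49.194 rad/s.
V_P = V_A + ω_rod × AP, with AP = 0.0513 m along the rod.
Components: V_Px = −rω sinθ − a·ω_rod·sinφ = -2.0261 m/s;  V_Py = rω cosθ + a·ω_rod·cosφ = +2.3247 m/s.
|V_P| = √(V_Px² + V_Py²) = 3.0837 m/s.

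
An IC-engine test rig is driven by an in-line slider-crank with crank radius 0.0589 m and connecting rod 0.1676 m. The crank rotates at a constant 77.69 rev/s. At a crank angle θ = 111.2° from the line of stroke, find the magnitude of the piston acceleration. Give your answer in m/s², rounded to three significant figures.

8850

ω = 2π·77.7 = 488.1 rad/s
x(θ) = r cosθ + √(L² − r² sin²θ); with ω constant, a = ω²·d²x/dθ².
d²x/dθ² = −r cosθ − r²(cos2θ)/√u − r⁴ sin²2θ/(4u^{3/2}),  u = L² − r² sin²θ = 0.0250742 m².
Substituting r = 0.0589 m, L = 0.1676 m, θ = 111.2°: d²x/dθ² = +0.037134 m.
a = ω²·d²x/dθ² = (488.1)²·(+0.037134) = +8848.3 m/s²;  |a| = 8848.3 m/s².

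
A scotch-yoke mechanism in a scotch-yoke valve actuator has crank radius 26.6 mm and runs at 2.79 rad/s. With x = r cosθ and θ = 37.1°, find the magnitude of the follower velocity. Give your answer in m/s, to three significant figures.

0.0448

ω = 2.79 rad/s
x = r cosθ ⇒ ẋ = −rω sinθ.
|v| = rω|sinθ| = 0.0266·2.79·|sin 37.1°| = 0.044766 m/s.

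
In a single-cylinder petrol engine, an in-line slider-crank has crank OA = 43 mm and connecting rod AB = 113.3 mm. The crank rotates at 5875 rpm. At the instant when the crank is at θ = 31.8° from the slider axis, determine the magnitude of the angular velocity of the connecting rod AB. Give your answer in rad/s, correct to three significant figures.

203

ω = 615.2 rad/s (converted from 5875 rpm).
The rod makes angle φ with the slider axis where L sinφ = r sinθ; differentiating, L cosφ·φ̇ = r ω cosθ.
L cosφ = √(L² − r² sin²θ) = 0.11101 m.
|ω_rod| = r ω |cosθ| / √(L² − r² sin²θ) = 0.043·615.2·0.84989/0.11101 = 202.54 rad/s.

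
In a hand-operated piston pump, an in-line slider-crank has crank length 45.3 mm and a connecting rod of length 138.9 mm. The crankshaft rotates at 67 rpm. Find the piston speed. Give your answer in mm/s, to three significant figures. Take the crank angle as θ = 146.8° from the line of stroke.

ω = 2π·67/60 = 7.016 rad/s
For an in-line slider-crank, x = r cosθ + √(L² − r² sin²θ), so v = −rω sinθ·[1 + r cosθ/√(L² − r² sin²θ)].
With r = 0.0453 m, L = 0.1389 m, θ = 146.8°: √(L² − r² sin²θ) = 0.13667 m.
v = −0.0453·7.016·0.54756·[1 + 0.0453·-0.83676/0.13667] = -0.12577 m/s.
|v| = 0.12577 m/s = 125.77 mm/s.

126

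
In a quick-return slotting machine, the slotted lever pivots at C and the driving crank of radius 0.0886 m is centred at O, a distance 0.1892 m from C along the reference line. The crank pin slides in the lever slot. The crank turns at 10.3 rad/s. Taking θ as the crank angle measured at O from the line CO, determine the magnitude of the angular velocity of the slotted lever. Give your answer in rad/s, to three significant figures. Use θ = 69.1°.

ω = 10.3 rad/s
Crank pin A relative to C: A = (d + r cosθ, r sinθ); lever angle φ = atan2(r sinθ, d + r cosθ).
Differentiating tanφ: φ̇ = rω(d cosθ + r)/(d² + r² + 2dr cosθ).
d² + r² + 2dr cosθ = |CA|² = 0.0556067 m²;  d cosθ + r = +0.15609 m.
|ω_lever| = |0.0886·10.3·+0.15609| / 0.0556067 = 2.5617 rad/s.

2.56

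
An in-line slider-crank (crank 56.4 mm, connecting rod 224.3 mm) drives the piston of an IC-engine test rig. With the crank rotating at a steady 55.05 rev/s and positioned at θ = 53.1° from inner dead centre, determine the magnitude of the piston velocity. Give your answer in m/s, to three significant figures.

18.0

ω = 2π·55.1 = 345.9 rad/s
For an in-line slider-crank, x = r cosθ + √(L² − r² sin²θ), so v = −rω sinθ·[1 + r cosθ/√(L² − r² sin²θ)].
With r = 0.0564 m, L = 0.2243 m, θ = 53.1°: √(L² − r² sin²θ) = 0.21972 m.
v = −0.0564·345.9·0.79968·[1 + 0.0564·0.60042/0.21972] = -18.005 m/s.
|v| = 18.005 m/s.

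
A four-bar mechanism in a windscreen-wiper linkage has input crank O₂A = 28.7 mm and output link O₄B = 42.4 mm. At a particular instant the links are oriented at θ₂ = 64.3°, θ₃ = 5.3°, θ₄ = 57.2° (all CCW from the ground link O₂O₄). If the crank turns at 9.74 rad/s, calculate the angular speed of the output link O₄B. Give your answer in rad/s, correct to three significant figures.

ω₂ = 9.74 rad/s
Differentiating the loop-closure r₂e^{iθ₂}+r₃e^{iθ₃}=r₁+r₄e^{iθ₄} gives r₂ω₂e^{iθ₂}+r₃ω₃e^{iθ₃}=r₄ω₄e^{iθ₄}.
Eliminating the other unknown: ω₄ = r₂ω₂ sin(θ₂−θ₃) / [r₄ sin(θ₄−θ₃)].
Numerator sine = +0.85717; denominator sine = +0.78694.
Result = 0.0287·9.74·(+0.85717) / (0.0424·(+0.78694)) = +7.1813 rad/s; magnitude 7.1813 rad/s.

7.18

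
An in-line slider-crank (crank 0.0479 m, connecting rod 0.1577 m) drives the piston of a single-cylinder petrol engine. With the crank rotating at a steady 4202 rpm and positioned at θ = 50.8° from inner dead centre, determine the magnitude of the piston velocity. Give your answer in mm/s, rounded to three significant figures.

ω = 2π·4202/60 = 440 rad/s
For an in-line slider-crank, x = r cosθ + √(L² − r² sin²θ), so v = −rω sinθ·[1 + r cosθ/√(L² − r² sin²θ)].
With r = 0.0479 m, L = 0.1577 m, θ = 50.8°: √(L² − r² sin²θ) = 0.15327 m.
v = −0.0479·440·0.77494·[1 + 0.0479·0.63203/0.15327] = -19.56 m/s.
|v| = 19.56 m/s = 19560 mm/s.

19600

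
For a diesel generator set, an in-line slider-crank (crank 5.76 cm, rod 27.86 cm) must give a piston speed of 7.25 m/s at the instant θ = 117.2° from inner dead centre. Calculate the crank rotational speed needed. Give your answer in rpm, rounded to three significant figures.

1500

For an in-line slider-crank, |v_piston| = rω|sinθ|·[1 + r cosθ/√(L² − r² sin²θ)].
With r = 0.0576 m, L = 0.2786 m, θ = 117.2°: the bracketed kinematic factor |dx/dθ| = 0.046305 m.
ω = v/|dx/dθ| = 7.25/0.046305 = 156.57 rad/s.
N = 60ω/(2π) = 1495.1 rpm.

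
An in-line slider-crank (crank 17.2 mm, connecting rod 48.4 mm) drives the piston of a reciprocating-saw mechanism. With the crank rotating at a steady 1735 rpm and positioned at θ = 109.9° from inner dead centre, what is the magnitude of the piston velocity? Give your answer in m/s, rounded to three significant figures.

ω = 2π·1735/60 = 181.7 rad/s
For an in-line slider-crank, x = r cosθ + √(L² − r² sin²θ), so v = −rω sinθ·[1 + r cosθ/√(L² − r² sin²θ)].
With r = 0.0172 m, L = 0.0484 m, θ = 109.9°: √(L² − r² sin²θ) = 0.045618 m.
v = −0.0172·181.7·0.94029·[1 + 0.0172·-0.34038/0.045618] = -2.5613 m/s.
|v| = 2.5613 m/s.

2.56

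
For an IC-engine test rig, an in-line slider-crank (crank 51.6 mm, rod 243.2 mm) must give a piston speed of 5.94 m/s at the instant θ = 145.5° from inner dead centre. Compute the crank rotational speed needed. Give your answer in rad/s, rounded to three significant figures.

For an in-line slider-crank, |v_piston| = rω|sinθ|·[1 + r cosθ/√(L² − r² sin²θ)].
With r = 0.0516 m, L = 0.2432 m, θ = 145.5°: the bracketed kinematic factor |dx/dθ| = 0.024079 m.
ω = v/|dx/dθ| = 5.94/0.024079 = 246.69 rad/s.

247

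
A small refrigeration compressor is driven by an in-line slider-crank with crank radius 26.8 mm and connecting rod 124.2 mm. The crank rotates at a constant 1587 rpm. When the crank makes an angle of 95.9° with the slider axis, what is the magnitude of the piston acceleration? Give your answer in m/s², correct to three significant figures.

ω = 2π·1587/60 = 166.2 rad/s
x(θ) = r cosθ + √(L² − r² sin²θ); with ω constant, a = ω²·d²x/dθ².
d²x/dθ² = −r cosθ − r²(cos2θ)/√u − r⁴ sin²2θ/(4u^{3/2}),  u = L² − r² sin²θ = 0.014715 m².
Substituting r = 0.0268 m, L = 0.1242 m, θ = 95.9°: d²x/dθ² = +0.0085476 m.
a = ω²·d²x/dθ² = (166.2)²·(+0.0085476) = +236.08 m/s²;  |a| = 236.08 m/s².

236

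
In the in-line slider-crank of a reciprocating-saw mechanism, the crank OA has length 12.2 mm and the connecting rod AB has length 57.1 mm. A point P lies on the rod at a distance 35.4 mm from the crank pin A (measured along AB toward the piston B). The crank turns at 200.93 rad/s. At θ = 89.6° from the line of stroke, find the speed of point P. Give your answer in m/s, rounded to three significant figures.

2.45

ω = 200.9 rad/s.  Crank-pin speed |V_A| = rω = 2.4513 m/s, perpendicular to OA.
Rod angle: sinφ = −(r/L) sinθ ⇒ φ = -12.337°; ω_rod = −rω cosθ/√(L²−r²sin²θ) = -0.30679 rad/s.
V_P = V_A + ω_rod × AP, with AP = 0.0354 m along the rod.
Components: V_Px = −rω sinθ − a·ω_rod·sinφ = -2.4536 m/s;  V_Py = rω cosθ + a·ω_rod·cosφ = +0.0065037 m/s.
|V_P| = √(V_Px² + V_Py²) = 2.4536 m/s.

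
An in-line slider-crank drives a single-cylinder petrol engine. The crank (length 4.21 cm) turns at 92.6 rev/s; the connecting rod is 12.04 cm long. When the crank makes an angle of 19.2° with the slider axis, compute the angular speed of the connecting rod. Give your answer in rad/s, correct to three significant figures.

193

ω = 581.8 rad/s (converted from 92.6 rev/s).
The rod makes angle φ with the slider axis where L sinφ = r sinθ; differentiating, L cosφ·φ̇ = r ω cosθ.
L cosφ = √(L² − r² sin²θ) = 0.1196 m.
|ω_rod| = r ω |cosθ| / √(L² − r² sin²θ) = 0.0421·581.8·0.94438/0.1196 = 193.41 rad/s.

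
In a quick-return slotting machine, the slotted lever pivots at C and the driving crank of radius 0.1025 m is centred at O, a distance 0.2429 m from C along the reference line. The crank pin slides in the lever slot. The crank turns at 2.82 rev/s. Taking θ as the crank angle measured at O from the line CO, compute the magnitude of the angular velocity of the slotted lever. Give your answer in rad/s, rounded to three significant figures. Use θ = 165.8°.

11.4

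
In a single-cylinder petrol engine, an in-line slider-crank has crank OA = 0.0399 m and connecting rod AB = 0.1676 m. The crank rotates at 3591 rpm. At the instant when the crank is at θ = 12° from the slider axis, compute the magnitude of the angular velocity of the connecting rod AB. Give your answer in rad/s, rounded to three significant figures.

87.7

ω = 376 rad/s (converted from 3591 rpm).
The rod makes angle φ with the slider axis where L sinφ = r sinθ; differentiating, L cosφ·φ̇ = r ω cosθ.
L cosφ = √(L² − r² sin²θ) = 0.16739 m.
|ω_rod| = r ω |cosθ| / √(L² − r² sin²θ) = 0.0399·376·0.97815/0.16739 = 87.676 rad/s.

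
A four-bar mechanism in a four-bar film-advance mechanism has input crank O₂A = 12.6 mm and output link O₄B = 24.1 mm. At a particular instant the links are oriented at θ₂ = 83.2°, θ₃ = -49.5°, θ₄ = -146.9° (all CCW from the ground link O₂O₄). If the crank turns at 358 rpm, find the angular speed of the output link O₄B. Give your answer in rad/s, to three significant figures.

ω₂ = 37.49 rad/s (from 358 rpm).
Differentiating the loop-closure r₂e^{iθ₂}+r₃e^{iθ₃}=r₁+r₄e^{iθ₄} gives r₂ω₂e^{iθ₂}+r₃ω₃e^{iθ₃}=r₄ω₄e^{iθ₄}.
Eliminating the other unknown: ω₄ = r₂ω₂ sin(θ₂−θ₃) / [r₄ sin(θ₄−θ₃)].
Numerator sine = +0.73491; denominator sine = -0.99167.
Result = 0.0126·37.49·(+0.73491) / (0.0241·(-0.99167)) = -14.526 rad/s; magnitude 14.526 rad/s.

14.5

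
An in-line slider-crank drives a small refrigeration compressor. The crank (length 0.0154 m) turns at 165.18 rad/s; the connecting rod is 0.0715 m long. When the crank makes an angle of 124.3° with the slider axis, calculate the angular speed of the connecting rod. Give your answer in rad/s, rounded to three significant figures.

20.4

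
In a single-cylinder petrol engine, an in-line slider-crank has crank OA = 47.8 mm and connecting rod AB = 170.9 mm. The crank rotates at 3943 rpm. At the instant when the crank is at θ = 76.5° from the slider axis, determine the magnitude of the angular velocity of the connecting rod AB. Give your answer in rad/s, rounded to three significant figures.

28.0

ω = 412.9 rad/s (converted from 3943 rpm).
The rod makes angle φ with the slider axis where L sinφ = r sinθ; differentiating, L cosφ·φ̇ = r ω cosθ.
L cosφ = √(L² − r² sin²θ) = 0.16446 m.
|ω_rod| = r ω |cosθ| / √(L² − r² sin²θ) = 0.0478·412.9·0.23345/0.16446 = 28.016 rad/s.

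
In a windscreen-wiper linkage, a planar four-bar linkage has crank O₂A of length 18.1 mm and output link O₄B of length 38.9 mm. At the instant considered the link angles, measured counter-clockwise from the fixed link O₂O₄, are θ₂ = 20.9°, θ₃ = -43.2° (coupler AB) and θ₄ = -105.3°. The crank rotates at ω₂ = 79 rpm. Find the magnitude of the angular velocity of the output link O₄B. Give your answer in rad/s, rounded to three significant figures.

3.92

ω₂ = 8.273 rad/s (from 79 rpm).
Differentiating the loop-closure r₂e^{iθ₂}+r₃e^{iθ₃}=r₁+r₄e^{iθ₄} gives r₂ω₂e^{iθ₂}+r₃ω₃e^{iθ₃}=r₄ω₄e^{iθ₄}.
Eliminating the other unknown: ω₄ = r₂ω₂ sin(θ₂−θ₃) / [r₄ sin(θ₄−θ₃)].
Numerator sine = +0.89956; denominator sine = -0.88377.
Result = 0.0181·8.273·(+0.89956) / (0.0389·(-0.88377)) = -3.9181 rad/s; magnitude 3.9181 rad/s.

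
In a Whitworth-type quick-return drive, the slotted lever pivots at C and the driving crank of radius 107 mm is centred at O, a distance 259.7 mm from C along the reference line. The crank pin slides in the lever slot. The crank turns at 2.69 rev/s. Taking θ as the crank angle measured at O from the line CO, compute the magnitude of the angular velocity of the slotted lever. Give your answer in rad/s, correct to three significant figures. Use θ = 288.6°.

3.55

ω = 16.9 rad/s (from 2.69 rev/s).
Crank pin A relative to C: A = (d + r cosθ, r sinθ); lever angle φ = atan2(r sinθ, d + r cosθ).
Differentiating tanφ: φ̇ = rω(d cosθ + r)/(d² + r² + 2dr cosθ).
d² + r² + 2dr cosθ = |CA|² = 0.0966195 m²;  d cosθ + r = +0.18983 m.
|ω_lever| = |0.107·16.9·+0.18983| / 0.0966195 = 3.5532 rad/s.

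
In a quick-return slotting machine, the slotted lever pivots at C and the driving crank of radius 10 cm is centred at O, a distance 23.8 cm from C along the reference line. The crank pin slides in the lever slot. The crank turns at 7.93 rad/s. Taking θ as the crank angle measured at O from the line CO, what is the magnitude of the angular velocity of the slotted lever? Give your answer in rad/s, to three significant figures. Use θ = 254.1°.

ω = 7.93 rad/s
Crank pin A relative to C: A = (d + r cosθ, r sinθ); lever angle φ = atan2(r sinθ, d + r cosθ).
Differentiating tanφ: φ̇ = rω(d cosθ + r)/(d² + r² + 2dr cosθ).
d² + r² + 2dr cosθ = |CA|² = 0.0536035 m²;  d cosθ + r = +0.034798 m.
|ω_lever| = |0.1·7.93·+0.034798| / 0.0536035 = 0.51479 rad/s.

0.515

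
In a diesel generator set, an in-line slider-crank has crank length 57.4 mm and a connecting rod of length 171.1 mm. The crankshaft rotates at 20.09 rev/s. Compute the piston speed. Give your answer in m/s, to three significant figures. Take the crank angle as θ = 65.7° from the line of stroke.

7.56

ω = 2π·20.1 = 126.2 rad/s
For an in-line slider-crank, x = r cosθ + √(L² − r² sin²θ), so v = −rω sinθ·[1 + r cosθ/√(L² − r² sin²θ)].
With r = 0.0574 m, L = 0.1711 m, θ = 65.7°: √(L² − r² sin²θ) = 0.16291 m.
v = −0.0574·126.2·0.91140·[1 + 0.0574·0.41151/0.16291] = -7.5611 m/s.
|v| = 7.5611 m/s.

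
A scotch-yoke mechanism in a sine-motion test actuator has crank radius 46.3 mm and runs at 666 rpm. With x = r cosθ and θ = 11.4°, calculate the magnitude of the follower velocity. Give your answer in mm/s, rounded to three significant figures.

ω = 69.74 rad/s (from 666 rpm).
x = r cosθ ⇒ ẋ = −rω sinθ.
|v| = rω|sinθ| = 0.0463·69.74·|sin 11.4°| = 0.63826 m/s = 638.26 mm/s.

638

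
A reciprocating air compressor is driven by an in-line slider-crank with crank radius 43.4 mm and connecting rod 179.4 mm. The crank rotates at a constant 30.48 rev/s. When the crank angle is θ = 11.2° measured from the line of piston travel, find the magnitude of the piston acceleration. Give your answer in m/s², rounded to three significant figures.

1920

ω = 2π·30.5 = 191.5 rad/s
x(θ) = r cosθ + √(L² − r² sin²θ); with ω constant, a = ω²·d²x/dθ².
d²x/dθ² = −r cosθ − r²(cos2θ)/√u − r⁴ sin²2θ/(4u^{3/2}),  u = L² − r² sin²θ = 0.0321133 m².
Substituting r = 0.0434 m, L = 0.1794 m, θ = 11.2°: d²x/dθ² = -0.052314 m.
a = ω²·d²x/dθ² = (191.5)²·(-0.052314) = -1918.7 m/s²;  |a| = 1918.7 m/s².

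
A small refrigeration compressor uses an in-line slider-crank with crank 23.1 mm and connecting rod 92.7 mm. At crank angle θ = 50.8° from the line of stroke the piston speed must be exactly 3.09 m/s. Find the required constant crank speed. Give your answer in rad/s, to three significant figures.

For an in-line slider-crank, |v_piston| = rω|sinθ|·[1 + r cosθ/√(L² − r² sin²θ)].
With r = 0.0231 m, L = 0.0927 m, θ = 50.8°: the bracketed kinematic factor |dx/dθ| = 0.020775 m.
ω = v/|dx/dθ| = 3.09/0.020775 = 148.74 rad/s.

149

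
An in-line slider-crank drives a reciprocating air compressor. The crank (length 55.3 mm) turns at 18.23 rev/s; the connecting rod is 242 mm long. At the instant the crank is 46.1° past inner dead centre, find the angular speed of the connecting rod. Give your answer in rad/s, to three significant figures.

ω = 114.5 rad/s (converted from 18.23 rev/s).
The rod makes angle φ with the slider axis where L sinφ = r sinθ; differentiating, L cosφ·φ̇ = r ω cosθ.
L cosφ = √(L² − r² sin²θ) = 0.2387 m.
|ω_rod| = r ω |cosθ| / √(L² − r² sin²θ) = 0.0553·114.5·0.69340/0.2387 = 18.401 rad/s.

18.4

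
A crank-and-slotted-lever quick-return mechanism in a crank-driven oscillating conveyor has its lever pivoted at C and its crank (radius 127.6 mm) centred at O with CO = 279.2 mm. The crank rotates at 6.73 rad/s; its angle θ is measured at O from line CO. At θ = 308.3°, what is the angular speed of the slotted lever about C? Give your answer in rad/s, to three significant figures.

ω = 6.73 rad/s
Crank pin A relative to C: A = (d + r cosθ, r sinθ); lever angle φ = atan2(r sinθ, d + r cosθ).
Differentiating tanφ: φ̇ = rω(d cosθ + r)/(d² + r² + 2dr cosθ).
d² + r² + 2dr cosθ = |CA|² = 0.138395 m²;  d cosθ + r = +0.30064 m.
|ω_lever| = |0.1276·6.73·+0.30064| / 0.138395 = 1.8655 rad/s.

1.87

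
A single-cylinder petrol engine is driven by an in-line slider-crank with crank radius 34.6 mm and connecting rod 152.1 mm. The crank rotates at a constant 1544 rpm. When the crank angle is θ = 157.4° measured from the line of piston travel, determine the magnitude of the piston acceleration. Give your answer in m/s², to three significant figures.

688

ω = 2π·1544/60 = 161.7 rad/s
x(θ) = r cosθ + √(L² − r² sin²θ); with ω constant, a = ω²·d²x/dθ².
d²x/dθ² = −r cosθ − r²(cos2θ)/√u − r⁴ sin²2θ/(4u^{3/2}),  u = L² − r² sin²θ = 0.0229576 m².
Substituting r = 0.0346 m, L = 0.1521 m, θ = 157.4°: d²x/dθ² = +0.026324 m.
a = ω²·d²x/dθ² = (161.7)²·(+0.026324) = +688.18 m/s²;  |a| = 688.18 m/s².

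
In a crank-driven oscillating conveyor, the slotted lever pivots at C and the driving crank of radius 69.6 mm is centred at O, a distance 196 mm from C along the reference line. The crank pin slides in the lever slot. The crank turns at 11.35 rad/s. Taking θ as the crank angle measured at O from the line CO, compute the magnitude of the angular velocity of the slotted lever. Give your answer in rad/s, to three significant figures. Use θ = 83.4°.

1.57

ω = 11.35 rad/s
Crank pin A relative to C: A = (d + r cosθ, r sinθ); lever angle φ = atan2(r sinθ, d + r cosθ).
Differentiating tanφ: φ̇ = rω(d cosθ + r)/(d² + r² + 2dr cosθ).
d² + r² + 2dr cosθ = |CA|² = 0.046396 m²;  d cosθ + r = +0.092128 m.
|ω_lever| = |0.0696·11.35·+0.092128| / 0.046396 = 1.5686 rad/s.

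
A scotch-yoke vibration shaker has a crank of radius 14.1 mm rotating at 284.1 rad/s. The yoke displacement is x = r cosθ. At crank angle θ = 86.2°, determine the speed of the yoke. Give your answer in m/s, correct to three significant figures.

ω = 284.1 rad/s
x = r cosθ ⇒ ẋ = −rω sinθ.
|v| = rω|sinθ| = 0.0141·284.1·|sin 86.2°| = 3.997 m/s.

4.00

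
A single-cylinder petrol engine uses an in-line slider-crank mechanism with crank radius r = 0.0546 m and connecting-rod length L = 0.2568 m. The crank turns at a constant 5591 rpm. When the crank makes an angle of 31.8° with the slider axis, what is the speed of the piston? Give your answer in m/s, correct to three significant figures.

ω = 2π·5591/60 = 585.5 rad/s
For an in-line slider-crank, x = r cosθ + √(L² − r² sin²θ), so v = −rω sinθ·[1 + r cosθ/√(L² − r² sin²θ)].
With r = 0.0546 m, L = 0.2568 m, θ = 31.8°: √(L² − r² sin²θ) = 0.25518 m.
v = −0.0546·585.5·0.52696·[1 + 0.0546·0.84989/0.25518] = -19.909 m/s.
|v| = 19.909 m/s.

19.9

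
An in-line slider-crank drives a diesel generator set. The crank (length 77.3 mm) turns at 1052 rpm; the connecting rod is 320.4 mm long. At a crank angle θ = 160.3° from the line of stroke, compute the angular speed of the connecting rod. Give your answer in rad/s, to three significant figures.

ω = 110.2 rad/s (converted from 1052 rpm).
The rod makes angle φ with the slider axis where L sinφ = r sinθ; differentiating, L cosφ·φ̇ = r ω cosθ.
L cosφ = √(L² − r² sin²θ) = 0.31934 m.
|ω_rod| = r ω |cosθ| / √(L² − r² sin²θ) = 0.0773·110.2·0.94147/0.31934 = 25.106 rad/s.

25.1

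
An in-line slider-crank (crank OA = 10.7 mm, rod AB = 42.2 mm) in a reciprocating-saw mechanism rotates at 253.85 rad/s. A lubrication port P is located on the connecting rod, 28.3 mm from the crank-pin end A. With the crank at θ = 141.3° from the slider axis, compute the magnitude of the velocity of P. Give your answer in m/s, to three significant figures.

ω = 253.8 rad/s.  Crank-pin speed |V_A| = rω = 2.7162 m/s, perpendicular to OA.
Rod angle: sinφ = −(r/L) sinθ ⇒ φ = -9.122°; ω_rod = −rω cosθ/√(L²−r²sin²θ) = +50.876 rad/s.
V_P = V_A + ω_rod × AP, with AP = 0.0283 m along the rod.
Components: V_Px = −rω sinθ − a·ω_rod·sinφ = -1.47 m/s;  V_Py = rω cosθ + a·ω_rod·cosφ = -0.69823 m/s.
|V_P| = √(V_Px² + V_Py²) = 1.6274 m/s.

1.63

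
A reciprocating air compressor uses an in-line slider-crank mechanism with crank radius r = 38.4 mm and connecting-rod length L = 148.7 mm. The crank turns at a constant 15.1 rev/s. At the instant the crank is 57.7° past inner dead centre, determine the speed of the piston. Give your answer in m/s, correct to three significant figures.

3.51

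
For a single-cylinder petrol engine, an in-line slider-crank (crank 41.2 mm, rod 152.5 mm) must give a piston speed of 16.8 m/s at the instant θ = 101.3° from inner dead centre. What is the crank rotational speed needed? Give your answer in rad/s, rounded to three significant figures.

For an in-line slider-crank, |v_piston| = rω|sinθ|·[1 + r cosθ/√(L² − r² sin²θ)].
With r = 0.0412 m, L = 0.1525 m, θ = 101.3°: the bracketed kinematic factor |dx/dθ| = 0.038183 m.
ω = v/|dx/dθ| = 16.8/0.038183 = 439.98 rad/s.

440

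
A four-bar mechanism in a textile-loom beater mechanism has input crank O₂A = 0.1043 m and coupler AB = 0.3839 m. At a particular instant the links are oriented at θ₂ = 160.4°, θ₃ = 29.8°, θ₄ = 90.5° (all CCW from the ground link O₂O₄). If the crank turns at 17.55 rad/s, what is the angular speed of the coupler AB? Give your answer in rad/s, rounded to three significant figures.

5.13

ω₂ = 17.55 rad/s
Differentiating the loop-closure r₂e^{iθ₂}+r₃e^{iθ₃}=r₁+r₄e^{iθ₄} gives r₂ω₂e^{iθ₂}+r₃ω₃e^{iθ₃}=r₄ω₄e^{iθ₄}.
Eliminating the other unknown: ω₃ = r₂ω₂ sin(θ₄−θ₂) / [r₃ sin(θ₃−θ₄)].
Numerator sine = -0.93909; denominator sine = -0.87207.
Result = 0.1043·17.55·(-0.93909) / (0.3839·(-0.87207)) = +5.1345 rad/s; magnitude 5.1345 rad/s.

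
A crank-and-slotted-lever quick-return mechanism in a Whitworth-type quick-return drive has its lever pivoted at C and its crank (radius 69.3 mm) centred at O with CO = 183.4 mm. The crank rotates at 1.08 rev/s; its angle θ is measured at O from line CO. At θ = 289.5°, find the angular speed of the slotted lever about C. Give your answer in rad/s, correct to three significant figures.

1.31

ω = 6.786 rad/s (from 1.08 rev/s).
Crank pin A relative to C: A = (d + r cosθ, r sinθ); lever angle φ = atan2(r sinθ, d + r cosθ).
Differentiating tanφ: φ̇ = rω(d cosθ + r)/(d² + r² + 2dr cosθ).
d² + r² + 2dr cosθ = |CA|² = 0.0469232 m²;  d cosθ + r = +0.13052 m.
|ω_lever| = |0.0693·6.786·+0.13052| / 0.0469232 = 1.3081 rad/s.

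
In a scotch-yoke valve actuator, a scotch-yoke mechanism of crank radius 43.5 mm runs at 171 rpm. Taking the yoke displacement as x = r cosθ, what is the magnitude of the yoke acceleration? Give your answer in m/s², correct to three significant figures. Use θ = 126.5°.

ω = 17.91 rad/s (from 171 rpm).
x = r cosθ ⇒ ẍ = −rω² cosθ (ω constant).
|a| = rω²|cosθ| = 0.0435·(17.91)²·|cos 126.5°| = 8.2971 m/s².

8.30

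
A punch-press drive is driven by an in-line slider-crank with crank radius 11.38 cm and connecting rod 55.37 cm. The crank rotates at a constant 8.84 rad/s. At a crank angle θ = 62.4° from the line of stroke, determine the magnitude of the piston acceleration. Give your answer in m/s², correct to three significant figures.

3.07

ω = 8.84 rad/s
x(θ) = r cosθ + √(L² − r² sin²θ); with ω constant, a = ω²·d²x/dθ².
d²x/dθ² = −r cosθ − r²(cos2θ)/√u − r⁴ sin²2θ/(4u^{3/2}),  u = L² − r² sin²θ = 0.296413 m².
Substituting r = 0.1138 m, L = 0.5537 m, θ = 62.4°: d²x/dθ² = -0.039323 m.
a = ω²·d²x/dθ² = (8.84)²·(-0.039323) = -3.0729 m/s²;  |a| = 3.0729 m/s².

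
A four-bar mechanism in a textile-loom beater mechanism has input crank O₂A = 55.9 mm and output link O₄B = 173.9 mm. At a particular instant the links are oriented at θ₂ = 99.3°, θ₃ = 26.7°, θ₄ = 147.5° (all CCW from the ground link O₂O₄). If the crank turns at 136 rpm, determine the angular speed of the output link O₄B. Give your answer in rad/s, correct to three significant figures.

ω₂ = 14.24 rad/s (from 136 rpm).
Differentiating the loop-closure r₂e^{iθ₂}+r₃e^{iθ₃}=r₁+r₄e^{iθ₄} gives r₂ω₂e^{iθ₂}+r₃ω₃e^{iθ₃}=r₄ω₄e^{iθ₄}.
Eliminating the other unknown: ω₄ = r₂ω₂ sin(θ₂−θ₃) / [r₄ sin(θ₄−θ₃)].
Numerator sine = +0.95424; denominator sine = +0.85896.
Result = 0.0559·14.24·(+0.95424) / (0.1739·(+0.85896)) = +5.0859 rad/s; magnitude 5.0859 rad/s.

5.09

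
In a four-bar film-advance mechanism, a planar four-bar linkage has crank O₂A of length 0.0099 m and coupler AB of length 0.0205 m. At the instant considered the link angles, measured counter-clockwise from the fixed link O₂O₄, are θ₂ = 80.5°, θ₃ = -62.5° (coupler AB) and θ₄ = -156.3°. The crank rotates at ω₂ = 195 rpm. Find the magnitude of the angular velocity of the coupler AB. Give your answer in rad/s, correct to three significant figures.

ω₂ = 20.42 rad/s (from 195 rpm).
Differentiating the loop-closure r₂e^{iθ₂}+r₃e^{iθ₃}=r₁+r₄e^{iθ₄} gives r₂ω₂e^{iθ₂}+r₃ω₃e^{iθ₃}=r₄ω₄e^{iθ₄}.
Eliminating the other unknown: ω₃ = r₂ω₂ sin(θ₄−θ₂) / [r₃ sin(θ₃−θ₄)].
Numerator sine = +0.83676; denominator sine = +0.99780.
Result = 0.0099·20.42·(+0.83676) / (0.0205·(+0.99780)) = +8.27 rad/s; magnitude 8.27 rad/s.

8.27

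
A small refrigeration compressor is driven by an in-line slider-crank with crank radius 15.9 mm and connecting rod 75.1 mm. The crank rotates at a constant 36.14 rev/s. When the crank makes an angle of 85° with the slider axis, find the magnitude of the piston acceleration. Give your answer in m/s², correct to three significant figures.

103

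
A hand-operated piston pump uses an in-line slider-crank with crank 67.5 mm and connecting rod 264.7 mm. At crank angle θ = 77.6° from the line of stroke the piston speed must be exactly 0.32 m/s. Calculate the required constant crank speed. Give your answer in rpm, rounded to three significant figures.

43.9

For an in-line slider-crank, |v_piston| = rω|sinθ|·[1 + r cosθ/√(L² − r² sin²θ)].
With r = 0.0675 m, L = 0.2647 m, θ = 77.6°: the bracketed kinematic factor |dx/dθ| = 0.069653 m.
ω = v/|dx/dθ| = 0.32/0.069653 = 4.5942 rad/s.
N = 60ω/(2π) = 43.872 rpm.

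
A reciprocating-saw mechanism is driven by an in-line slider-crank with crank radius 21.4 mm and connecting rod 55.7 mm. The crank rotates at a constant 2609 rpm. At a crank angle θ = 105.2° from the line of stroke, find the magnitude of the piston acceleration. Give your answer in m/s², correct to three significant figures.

982

ω = 2π·2609/60 = 273.2 rad/s
x(θ) = r cosθ + √(L² − r² sin²θ); with ω constant, a = ω²·d²x/dθ².
d²x/dθ² = −r cosθ − r²(cos2θ)/√u − r⁴ sin²2θ/(4u^{3/2}),  u = L² − r² sin²θ = 0.00267601 m².
Substituting r = 0.0214 m, L = 0.0557 m, θ = 105.2°: d²x/dθ² = +0.01315 m.
a = ω²·d²x/dθ² = (273.2)²·(+0.01315) = +981.56 m/s²;  |a| = 981.56 m/s².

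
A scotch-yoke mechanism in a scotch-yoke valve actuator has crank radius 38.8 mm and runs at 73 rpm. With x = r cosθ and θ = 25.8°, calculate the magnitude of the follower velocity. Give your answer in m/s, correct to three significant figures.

0.129

ω = 7.645 rad/s (from 73 rpm).
x = r cosθ ⇒ ẋ = −rω sinθ.
|v| = rω|sinθ| = 0.0388·7.645·|sin 25.8°| = 0.12909 m/s.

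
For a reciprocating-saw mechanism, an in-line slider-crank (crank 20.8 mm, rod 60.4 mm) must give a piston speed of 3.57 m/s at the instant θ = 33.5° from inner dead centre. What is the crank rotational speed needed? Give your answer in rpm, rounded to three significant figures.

2300

For an in-line slider-crank, |v_piston| = rω|sinθ|·[1 + r cosθ/√(L² − r² sin²θ)].
With r = 0.0208 m, L = 0.0604 m, θ = 33.5°: the bracketed kinematic factor |dx/dθ| = 0.014838 m.
ω = v/|dx/dθ| = 3.57/0.014838 = 240.59 rad/s.
N = 60ω/(2π) = 2297.5 rpm.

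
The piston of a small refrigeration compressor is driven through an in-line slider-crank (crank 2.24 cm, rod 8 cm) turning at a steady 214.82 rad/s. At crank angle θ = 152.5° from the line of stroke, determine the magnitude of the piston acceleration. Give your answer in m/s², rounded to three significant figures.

746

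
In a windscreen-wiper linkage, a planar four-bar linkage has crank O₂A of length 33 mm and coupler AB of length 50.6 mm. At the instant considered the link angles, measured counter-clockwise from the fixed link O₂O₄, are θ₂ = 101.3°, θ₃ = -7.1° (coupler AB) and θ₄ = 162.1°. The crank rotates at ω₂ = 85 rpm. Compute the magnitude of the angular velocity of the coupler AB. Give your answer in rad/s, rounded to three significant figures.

ω₂ = 8.901 rad/s (from 85 rpm).
Differentiating the loop-closure r₂e^{iθ₂}+r₃e^{iθ₃}=r₁+r₄e^{iθ₄} gives r₂ω₂e^{iθ₂}+r₃ω₃e^{iθ₃}=r₄ω₄e^{iθ₄}.
Eliminating the other unknown: ω₃ = r₂ω₂ sin(θ₄−θ₂) / [r₃ sin(θ₃−θ₄)].
Numerator sine = +0.87292; denominator sine = -0.18738.
Result = 0.033·8.901·(+0.87292) / (0.0506·(-0.18738)) = -27.043 rad/s; magnitude 27.043 rad/s.

27.0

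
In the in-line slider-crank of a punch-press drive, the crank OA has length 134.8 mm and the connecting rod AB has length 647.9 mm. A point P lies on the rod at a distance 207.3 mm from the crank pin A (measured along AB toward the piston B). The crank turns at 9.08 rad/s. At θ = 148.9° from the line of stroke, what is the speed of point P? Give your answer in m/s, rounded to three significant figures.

0.929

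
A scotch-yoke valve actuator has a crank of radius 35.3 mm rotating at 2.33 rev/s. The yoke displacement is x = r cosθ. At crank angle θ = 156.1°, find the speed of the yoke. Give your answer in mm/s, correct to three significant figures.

ω = 14.64 rad/s (from 2.33 rev/s).
x = r cosθ ⇒ ẋ = −rω sinθ.
|v| = rω|sinθ| = 0.0353·14.64·|sin 156.1°| = 0.20937 m/s = 209.37 mm/s.

209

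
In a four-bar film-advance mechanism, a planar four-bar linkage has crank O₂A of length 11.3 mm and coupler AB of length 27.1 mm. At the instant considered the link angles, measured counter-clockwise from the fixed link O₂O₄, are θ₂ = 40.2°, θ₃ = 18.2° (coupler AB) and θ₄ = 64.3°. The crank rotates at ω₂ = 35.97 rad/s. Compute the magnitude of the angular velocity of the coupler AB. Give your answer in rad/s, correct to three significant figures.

ω₂ = 35.97 rad/s
Differentiating the loop-closure r₂e^{iθ₂}+r₃e^{iθ₃}=r₁+r₄e^{iθ₄} gives r₂ω₂e^{iθ₂}+r₃ω₃e^{iθ₃}=r₄ω₄e^{iθ₄}.
Eliminating the other unknown: ω₃ = r₂ω₂ sin(θ₄−θ₂) / [r₃ sin(θ₃−θ₄)].
Numerator sine = +0.40833; denominator sine = -0.72055.
Result = 0.0113·35.97·(+0.40833) / (0.0271·(-0.72055)) = -8.4996 rad/s; magnitude 8.4996 rad/s.

8.50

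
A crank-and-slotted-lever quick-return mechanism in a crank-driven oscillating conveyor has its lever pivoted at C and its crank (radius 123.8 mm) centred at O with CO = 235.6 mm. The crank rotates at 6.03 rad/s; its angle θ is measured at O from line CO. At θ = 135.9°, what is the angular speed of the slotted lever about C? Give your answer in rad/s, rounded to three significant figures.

1.17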